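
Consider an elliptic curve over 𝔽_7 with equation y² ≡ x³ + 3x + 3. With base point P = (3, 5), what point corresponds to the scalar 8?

(3, 2)

Double-and-add on 8 = (1000)₂. Start with P = (3, 5) for the leading 1-bit.
double: tangent at (3, 5): λ = (3·3² + 3)/(2·5) ≡ 2/3. 3⁻¹ ≡ 5 (mod 7), so λ ≡ 2·5 ≡ 3.
  x = λ² - 3 - 3 = 9 - 6 ≡ 3; y = λ·(3 - 3) - 5 ≡ 2. → (3, 2)
double: tangent at (3, 2): λ = (3·3² + 3)/(2·2) ≡ 2/4. 4⁻¹ ≡ 2 (mod 7) since 4·2 = 8 ≡ 1, so λ ≡ 2·2 ≡ 4.
  x = λ² - 3 - 3 = 16 - 6 ≡ 3; y = λ·(3 - 3) - 2 ≡ 5. → (3, 5)
double: tangent at (3, 5): λ = (3·3² + 3)/(2·5) ≡ 2/3. 3⁻¹ ≡ 5 (mod 7), so λ ≡ 2·5 ≡ 3.
  x = λ² - 3 - 3 = 9 - 6 ≡ 3; y = λ·(3 - 3) - 5 ≡ 2. → (3, 2)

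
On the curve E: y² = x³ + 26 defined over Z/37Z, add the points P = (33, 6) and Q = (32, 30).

(33, 6) + (32, 30). λ = (30 - 6)/(32 - 33) ≡ 24/36 mod 37. 36⁻¹ ≡ 36 (mod 37) since 36·36 = 1296 ≡ 1, so λ ≡ 13.
  x = λ² - 33 - 32 = 169 - 65 ≡ 30; y = λ·(33 - 30) - 6 ≡ 33. → (30, 33)

(30, 33)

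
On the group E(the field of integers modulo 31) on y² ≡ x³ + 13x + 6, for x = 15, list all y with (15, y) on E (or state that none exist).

none

x³ + 13x + 6 = 3576 ≡ 11 (mod 31).
11 is a non-residue mod 31; no y exists.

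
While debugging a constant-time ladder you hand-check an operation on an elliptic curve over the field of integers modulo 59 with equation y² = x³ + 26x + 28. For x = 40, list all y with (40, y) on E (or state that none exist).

none

x³ + 26x + 28 = 65068 ≡ 50 (mod 59).
50 is a non-residue mod 59; no y exists.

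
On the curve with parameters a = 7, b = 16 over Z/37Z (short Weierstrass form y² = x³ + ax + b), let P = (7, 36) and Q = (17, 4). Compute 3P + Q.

First 3P:
Repeated addition: build up to 3P.
2P: tangent at (7, 36): λ = (3·7² + 7)/(2·36) ≡ 6/35. 35⁻¹ ≡ 18 (mod 37) since 35·18 = 630 ≡ 1, so λ ≡ 6·18 ≡ 34.
  x = λ² - 7 - 7 = 1156 - 14 ≡ 32; y = λ·(7 - 32) - 36 ≡ 2. → (32, 2)
3P: (32, 2) + (7, 36). λ = (36 - 2)/(7 - 32) ≡ 34/12 mod 37. 12⁻¹ ≡ 34 (mod 37), so λ ≡ 9.
  x = λ² - 32 - 7 = 81 - 39 ≡ 5; y = λ·(32 - 5) - 2 ≡ 19. → (5, 19)
3P = (5, 19).
Finally 3P + Q:
(5, 19) + (17, 4). λ = (4 - 19)/(17 - 5) ≡ 22/12 mod 37. 12⁻¹ ≡ 34 (mod 37), so λ ≡ 8.
  x = λ² - 5 - 17 = 64 - 22 ≡ 5; y = λ·(5 - 5) - 19 ≡ 18. → (5, 18)

(5, 18)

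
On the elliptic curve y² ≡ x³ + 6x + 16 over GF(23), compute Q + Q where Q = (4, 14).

tangent at (4, 14): λ = (3·4² + 6)/(2·14) ≡ 8/5. 5⁻¹ ≡ 14 (mod 23), so λ ≡ 8·14 ≡ 20.
  x = λ² - 4 - 4 = 400 - 8 ≡ 1; y = λ·(4 - 1) - 14 ≡ 0. → (1, 0)

(1, 0)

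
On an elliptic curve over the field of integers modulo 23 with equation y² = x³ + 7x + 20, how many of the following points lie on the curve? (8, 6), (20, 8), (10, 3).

(8, 6): 6² ≡ 13, rhs ≡ 13 → on.
(20, 8): 8² ≡ 18, rhs ≡ 18 → on.
(10, 3): 3² ≡ 9, rhs ≡ 9 → on.

3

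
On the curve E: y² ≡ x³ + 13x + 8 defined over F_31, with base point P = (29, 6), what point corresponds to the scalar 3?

Repeated addition: build up to 3P.
2P: tangent at (29, 6): λ = (3·29² + 13)/(2·6) ≡ 25/12. 12⁻¹ ≡ 13 (mod 31), so λ ≡ 25·13 ≡ 15.
  x = λ² - 29 - 29 = 225 - 58 ≡ 12; y = λ·(29 - 12) - 6 ≡ 1. → (12, 1)
3P: (12, 1) + (29, 6). λ = (6 - 1)/(29 - 12) ≡ 5/17 mod 31. 17⁻¹ ≡ 11 (mod 31), so λ ≡ 24.
  x = λ² - 12 - 29 = 576 - 41 ≡ 8; y = λ·(12 - 8) - 1 ≡ 2. → (8, 2)

(8, 2)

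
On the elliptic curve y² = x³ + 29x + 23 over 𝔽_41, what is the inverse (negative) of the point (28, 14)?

(28, 27)

-(28, 14) = (28, -14 mod 41) = (28, 27).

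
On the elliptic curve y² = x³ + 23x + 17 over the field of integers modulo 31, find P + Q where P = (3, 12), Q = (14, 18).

(2, 28)

(3, 12) + (14, 18). λ = (18 - 12)/(14 - 3) ≡ 6/11 mod 31. 11⁻¹ ≡ 17 (mod 31), so λ ≡ 9.
  x = λ² - 3 - 14 = 81 - 17 ≡ 2; y = λ·(3 - 2) - 12 ≡ 28. → (2, 28)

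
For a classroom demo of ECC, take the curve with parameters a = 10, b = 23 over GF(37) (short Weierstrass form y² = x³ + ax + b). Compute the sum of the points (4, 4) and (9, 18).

(20, 3)

(4, 4) + (9, 18). λ = (18 - 4)/(9 - 4) ≡ 14/5 mod 37. 5⁻¹ ≡ 15 (mod 37) since 5·15 = 75 ≡ 1, so λ ≡ 25.
  x = λ² - 4 - 9 = 625 - 13 ≡ 20; y = λ·(4 - 20) - 4 ≡ 3. → (20, 3)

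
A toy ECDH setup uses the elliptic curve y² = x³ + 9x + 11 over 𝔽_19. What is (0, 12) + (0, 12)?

tangent at (0, 12): λ = (3·0² + 9)/(2·12) ≡ 9/5. 5⁻¹ ≡ 4 (mod 19), so λ ≡ 9·4 ≡ 17.
  x = λ² - 0 - 0 = 289 - 0 ≡ 4; y = λ·(0 - 4) - 12 ≡ 15. → (4, 15)

(4, 15)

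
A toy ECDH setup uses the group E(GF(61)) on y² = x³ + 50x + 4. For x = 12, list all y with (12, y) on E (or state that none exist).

x³ + 50x + 4 = 2332 ≡ 14 (mod 61).
Square roots of 14 mod 61: 21 and 40 (since 21² = 441 ≡ 14).

21, 40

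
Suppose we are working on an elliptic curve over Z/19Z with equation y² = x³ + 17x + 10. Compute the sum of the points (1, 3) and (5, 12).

(1, 3) + (5, 12). λ = (12 - 3)/(5 - 1) ≡ 9/4 mod 19. 4⁻¹ ≡ 5 (mod 19) since 4·5 = 20 ≡ 1, so λ ≡ 7.
  x = λ² - 1 - 5 = 49 - 6 ≡ 5; y = λ·(1 - 5) - 3 ≡ 7. → (5, 7)

(5, 7)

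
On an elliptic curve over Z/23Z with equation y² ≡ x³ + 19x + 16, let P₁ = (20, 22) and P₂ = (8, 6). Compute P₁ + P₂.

(7, 3)

(20, 22) + (8, 6). λ = (6 - 22)/(8 - 20) ≡ 7/11 mod 23. 11⁻¹ ≡ 21 (mod 23), so λ ≡ 9.
  x = λ² - 20 - 8 = 81 - 28 ≡ 7; y = λ·(20 - 7) - 22 ≡ 3. → (7, 3)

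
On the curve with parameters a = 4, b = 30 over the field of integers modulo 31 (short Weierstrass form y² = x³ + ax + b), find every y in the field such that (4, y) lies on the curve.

none

x³ + 4x + 30 = 110 ≡ 17 (mod 31).
17 is a non-residue mod 31; no y exists.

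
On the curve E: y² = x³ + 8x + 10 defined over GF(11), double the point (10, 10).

(2, 1)

tangent at (10, 10): λ = (3·10² + 8)/(2·10) ≡ 0/9. 9⁻¹ ≡ 5 (mod 11) since 9·5 = 45 ≡ 1, so λ ≡ 0·5 ≡ 0.
  x = λ² - 10 - 10 = 0 - 20 ≡ 2; y = λ·(10 - 2) - 10 ≡ 1. → (2, 1)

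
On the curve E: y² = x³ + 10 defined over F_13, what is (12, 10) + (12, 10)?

tangent at (12, 10): λ = (3·12² + 0)/(2·10) ≡ 3/7. 7⁻¹ ≡ 2 (mod 13), so λ ≡ 3·2 ≡ 6.
  x = λ² - 12 - 12 = 36 - 24 ≡ 12; y = λ·(12 - 12) - 10 ≡ 3. → (12, 3)

(12, 3)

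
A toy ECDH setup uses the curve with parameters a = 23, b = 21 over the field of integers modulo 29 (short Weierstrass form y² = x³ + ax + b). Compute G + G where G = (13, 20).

(10, 27)

tangent at (13, 20): λ = (3·13² + 23)/(2·20) ≡ 8/11. 11⁻¹ ≡ 8 (mod 29) since 11·8 = 88 ≡ 1, so λ ≡ 8·8 ≡ 6.
  x = λ² - 13 - 13 = 36 - 26 ≡ 10; y = λ·(13 - 10) - 20 ≡ 27. → (10, 27)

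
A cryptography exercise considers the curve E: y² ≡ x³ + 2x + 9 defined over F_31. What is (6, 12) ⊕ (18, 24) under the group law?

(8, 17)

(6, 12) + (18, 24). λ = (24 - 12)/(18 - 6) ≡ 12/12 mod 31. 12⁻¹ ≡ 13 (mod 31), so λ ≡ 1.
  x = λ² - 6 - 18 = 1 - 24 ≡ 8; y = λ·(6 - 8) - 12 ≡ 17. → (8, 17)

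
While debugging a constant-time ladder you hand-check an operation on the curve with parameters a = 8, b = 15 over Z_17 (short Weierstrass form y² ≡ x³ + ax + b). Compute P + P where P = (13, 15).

tangent at (13, 15): λ = (3·13² + 8)/(2·15) ≡ 5/13. 13⁻¹ ≡ 4 (mod 17), so λ ≡ 5·4 ≡ 3.
  x = λ² - 13 - 13 = 9 - 26 ≡ 0; y = λ·(13 - 0) - 15 ≡ 7. → (0, 7)

(0, 7)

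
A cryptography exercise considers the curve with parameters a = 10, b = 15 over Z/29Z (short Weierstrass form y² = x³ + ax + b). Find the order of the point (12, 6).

10

2P: tangent at (12, 6): λ = (3·12² + 10)/(2·6) ≡ 7/12. 12⁻¹ ≡ 17 (mod 29), so λ ≡ 7·17 ≡ 3.
  x = λ² - 12 - 12 = 9 - 24 ≡ 14; y = λ·(12 - 14) - 6 ≡ 17. → (14, 17)
3P: (14, 17) + (12, 6). λ = (6 - 17)/(12 - 14) ≡ 18/27 mod 29. 27⁻¹ ≡ 14 (mod 29), so λ ≡ 20.
  x = λ² - 14 - 12 = 400 - 26 ≡ 26; y = λ·(14 - 26) - 17 ≡ 4. → (26, 4)
4P: (26, 4) + (12, 6). λ = (6 - 4)/(12 - 26) ≡ 2/15 mod 29. 15⁻¹ ≡ 2 (mod 29) since 15·2 = 30 ≡ 1, so λ ≡ 4.
  x = λ² - 26 - 12 = 16 - 38 ≡ 7; y = λ·(26 - 7) - 4 ≡ 14. → (7, 14)
5P: (7, 14) + (12, 6). λ = (6 - 14)/(12 - 7) ≡ 21/5 mod 29. 5⁻¹ ≡ 6 (mod 29) since 5·6 = 30 ≡ 1, so λ ≡ 10.
  x = λ² - 7 - 12 = 100 - 19 ≡ 23; y = λ·(7 - 23) - 14 ≡ 0. → (23, 0)
6P: (23, 0) + (12, 6). λ = (6 - 0)/(12 - 23) ≡ 6/18 mod 29. 18⁻¹ ≡ 21 (mod 29) since 18·21 = 378 ≡ 1, so λ ≡ 10.
  x = λ² - 23 - 12 = 100 - 35 ≡ 7; y = λ·(23 - 7) - 0 ≡ 15. → (7, 15)
7P: (7, 15) + (12, 6). λ = (6 - 15)/(12 - 7) ≡ 20/5 mod 29. 5⁻¹ ≡ 6 (mod 29), so λ ≡ 4.
  x = λ² - 7 - 12 = 16 - 19 ≡ 26; y = λ·(7 - 26) - 15 ≡ 25. → (26, 25)
8P: (26, 25) + (12, 6). λ = (6 - 25)/(12 - 26) ≡ 10/15 mod 29. 15⁻¹ ≡ 2 (mod 29), so λ ≡ 20.
  x = λ² - 26 - 12 = 400 - 38 ≡ 14; y = λ·(26 - 14) - 25 ≡ 12. → (14, 12)
9P: (14, 12) + (12, 6). λ = (6 - 12)/(12 - 14) ≡ 23/27 mod 29. 27⁻¹ ≡ 14 (mod 29) since 27·14 = 378 ≡ 1, so λ ≡ 3.
  x = λ² - 14 - 12 = 9 - 26 ≡ 12; y = λ·(14 - 12) - 12 ≡ 23. → (12, 23)
10P: (12, 23) + (12, 6): same x and y₁ ≡ -y₂, so the sum is ∞.
10P = ∞, so the order is 10.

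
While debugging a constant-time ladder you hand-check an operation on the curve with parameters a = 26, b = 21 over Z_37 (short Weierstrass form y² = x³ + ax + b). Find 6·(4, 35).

(1, 23)

Write Q = (4, 35).
Repeated addition: build up to 6Q.
2Q: tangent at (4, 35): λ = (3·4² + 26)/(2·35) ≡ 0/33. 33⁻¹ ≡ 9 (mod 37), so λ ≡ 0·9 ≡ 0.
  x = λ² - 4 - 4 = 0 - 8 ≡ 29; y = λ·(4 - 29) - 35 ≡ 2. → (29, 2)
3Q: (29, 2) + (4, 35). λ = (35 - 2)/(4 - 29) ≡ 33/12 mod 37. 12⁻¹ ≡ 34 (mod 37), so λ ≡ 12.
  x = λ² - 29 - 4 = 144 - 33 ≡ 0; y = λ·(29 - 0) - 2 ≡ 13. → (0, 13)
4Q: (0, 13) + (4, 35). λ = (35 - 13)/(4 - 0) ≡ 22/4 mod 37. 4⁻¹ ≡ 28 (mod 37) since 4·28 = 112 ≡ 1, so λ ≡ 24.
  x = λ² - 0 - 4 = 576 - 4 ≡ 17; y = λ·(0 - 17) - 13 ≡ 23. → (17, 23)
5Q: (17, 23) + (4, 35). λ = (35 - 23)/(4 - 17) ≡ 12/24 mod 37. 24⁻¹ ≡ 17 (mod 37), so λ ≡ 19.
  x = λ² - 17 - 4 = 361 - 21 ≡ 7; y = λ·(17 - 7) - 23 ≡ 19. → (7, 19)
6Q: (7, 19) + (4, 35). λ = (35 - 19)/(4 - 7) ≡ 16/34 mod 37. 34⁻¹ ≡ 12 (mod 37) since 34·12 = 408 ≡ 1, so λ ≡ 7.
  x = λ² - 7 - 4 = 49 - 11 ≡ 1; y = λ·(7 - 1) - 19 ≡ 23. → (1, 23)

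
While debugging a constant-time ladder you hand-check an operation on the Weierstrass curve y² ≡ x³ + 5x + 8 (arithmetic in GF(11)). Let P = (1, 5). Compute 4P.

Repeated addition: build up to 4P.
2P: tangent at (1, 5): λ = (3·1² + 5)/(2·5) ≡ 8/10. 10⁻¹ ≡ 10 (mod 11), so λ ≡ 8·10 ≡ 3.
  x = λ² - 1 - 1 = 9 - 2 ≡ 7; y = λ·(1 - 7) - 5 ≡ 10. → (7, 10)
3P: (7, 10) + (1, 5). λ = (5 - 10)/(1 - 7) ≡ 6/5 mod 11. 5⁻¹ ≡ 9 (mod 11) since 5·9 = 45 ≡ 1, so λ ≡ 10.
  x = λ² - 7 - 1 = 100 - 8 ≡ 4; y = λ·(7 - 4) - 10 ≡ 9. → (4, 9)
4P: (4, 9) + (1, 5). λ = (5 - 9)/(1 - 4) ≡ 7/8 mod 11. 8⁻¹ ≡ 7 (mod 11), so λ ≡ 5.
  x = λ² - 4 - 1 = 25 - 5 ≡ 9; y = λ·(4 - 9) - 9 ≡ 10. → (9, 10)

(9, 10)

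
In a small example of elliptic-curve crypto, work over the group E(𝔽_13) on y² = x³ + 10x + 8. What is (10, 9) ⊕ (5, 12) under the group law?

(2, 7)

(10, 9) + (5, 12). λ = (12 - 9)/(5 - 10) ≡ 3/8 mod 13. 8⁻¹ ≡ 5 (mod 13), so λ ≡ 2.
  x = λ² - 10 - 5 = 4 - 15 ≡ 2; y = λ·(10 - 2) - 9 ≡ 7. → (2, 7)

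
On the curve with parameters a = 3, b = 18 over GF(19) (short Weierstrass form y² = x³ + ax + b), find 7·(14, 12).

Write P = (14, 12).
Double-and-add on 7 = (111)₂. Start with P = (14, 12) for the leading 1-bit.
double: tangent at (14, 12): λ = (3·14² + 3)/(2·12) ≡ 2/5. 5⁻¹ ≡ 4 (mod 19) since 5·4 = 20 ≡ 1, so λ ≡ 2·4 ≡ 8.
  x = λ² - 14 - 14 = 64 - 28 ≡ 17; y = λ·(14 - 17) - 12 ≡ 2. → (17, 2)
add P: (17, 2) + (14, 12). λ = (12 - 2)/(14 - 17) ≡ 10/16 mod 19. 16⁻¹ ≡ 6 (mod 19), so λ ≡ 3.
  x = λ² - 17 - 14 = 9 - 31 ≡ 16; y = λ·(17 - 16) - 2 ≡ 1. → (16, 1)
double: tangent at (16, 1): λ = (3·16² + 3)/(2·1) ≡ 11/2. 2⁻¹ ≡ 10 (mod 19) since 2·10 = 20 ≡ 1, so λ ≡ 11·10 ≡ 15.
  x = λ² - 16 - 16 = 225 - 32 ≡ 3; y = λ·(16 - 3) - 1 ≡ 4. → (3, 4)
add P: (3, 4) + (14, 12). λ = (12 - 4)/(14 - 3) ≡ 8/11 mod 19. 11⁻¹ ≡ 7 (mod 19) since 11·7 = 77 ≡ 1, so λ ≡ 18.
  x = λ² - 3 - 14 = 324 - 17 ≡ 3; y = λ·(3 - 3) - 4 ≡ 15. → (3, 15)

(3, 15)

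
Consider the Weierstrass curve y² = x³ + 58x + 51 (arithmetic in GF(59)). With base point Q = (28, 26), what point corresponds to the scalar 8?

(9, 57)

Double-and-add on 8 = (1000)₂. Start with Q = (28, 26) for the leading 1-bit.
double: tangent at (28, 26): λ = (3·28² + 58)/(2·26) ≡ 50/52. 52⁻¹ ≡ 42 (mod 59), so λ ≡ 50·42 ≡ 35.
  x = λ² - 28 - 28 = 1225 - 56 ≡ 48; y = λ·(28 - 48) - 26 ≡ 41. → (48, 41)
double: tangent at (48, 41): λ = (3·48² + 58)/(2·41) ≡ 8/23. 23⁻¹ ≡ 18 (mod 59) since 23·18 = 414 ≡ 1, so λ ≡ 8·18 ≡ 26.
  x = λ² - 48 - 48 = 676 - 96 ≡ 49; y = λ·(48 - 49) - 41 ≡ 51. → (49, 51)
double: tangent at (49, 51): λ = (3·49² + 58)/(2·51) ≡ 4/43. 43⁻¹ ≡ 11 (mod 59), so λ ≡ 4·11 ≡ 44.
  x = λ² - 49 - 49 = 1936 - 98 ≡ 9; y = λ·(49 - 9) - 51 ≡ 57. → (9, 57)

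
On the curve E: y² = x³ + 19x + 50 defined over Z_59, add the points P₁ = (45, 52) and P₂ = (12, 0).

(45, 52) + (12, 0). λ = (0 - 52)/(12 - 45) ≡ 7/26 mod 59. 26⁻¹ ≡ 25 (mod 59) since 26·25 = 650 ≡ 1, so λ ≡ 57.
  x = λ² - 45 - 12 = 3249 - 57 ≡ 6; y = λ·(45 - 6) - 52 ≡ 47. → (6, 47)

(6, 47)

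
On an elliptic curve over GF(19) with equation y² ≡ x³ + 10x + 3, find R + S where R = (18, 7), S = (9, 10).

(9, 9)

(18, 7) + (9, 10). λ = (10 - 7)/(9 - 18) ≡ 3/10 mod 19. 10⁻¹ ≡ 2 (mod 19) since 10·2 = 20 ≡ 1, so λ ≡ 6.
  x = λ² - 18 - 9 = 36 - 27 ≡ 9; y = λ·(18 - 9) - 7 ≡ 9. → (9, 9)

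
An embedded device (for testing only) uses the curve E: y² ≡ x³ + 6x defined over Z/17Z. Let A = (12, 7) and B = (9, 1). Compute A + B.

(12, 7) + (9, 1). λ = (1 - 7)/(9 - 12) ≡ 11/14 mod 17. 14⁻¹ ≡ 11 (mod 17), so λ ≡ 2.
  x = λ² - 12 - 9 = 4 - 21 ≡ 0; y = λ·(12 - 0) - 7 ≡ 0. → (0, 0)

(0, 0)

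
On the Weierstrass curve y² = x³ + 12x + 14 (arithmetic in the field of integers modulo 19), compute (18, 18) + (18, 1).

The two points share x = 18 and their y-coordinates satisfy 18 + 1 ≡ 0 (mod 19), so they are inverses. Their sum is O.

O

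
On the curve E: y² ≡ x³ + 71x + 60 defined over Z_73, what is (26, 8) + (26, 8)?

tangent at (26, 8): λ = (3·26² + 71)/(2·8) ≡ 55/16. 16⁻¹ ≡ 32 (mod 73), so λ ≡ 55·32 ≡ 8.
  x = λ² - 26 - 26 = 64 - 52 ≡ 12; y = λ·(26 - 12) - 8 ≡ 31. → (12, 31)

(12, 31)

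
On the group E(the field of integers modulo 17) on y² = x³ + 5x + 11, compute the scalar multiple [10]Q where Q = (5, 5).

Double-and-add on 10 = (1010)₂. Start with Q = (5, 5) for the leading 1-bit.
double: tangent at (5, 5): λ = (3·5² + 5)/(2·5) ≡ 12/10. 10⁻¹ ≡ 12 (mod 17), so λ ≡ 12·12 ≡ 8.
  x = λ² - 5 - 5 = 64 - 10 ≡ 3; y = λ·(5 - 3) - 5 ≡ 11. → (3, 11)
double: tangent at (3, 11): λ = (3·3² + 5)/(2·11) ≡ 15/5. 5⁻¹ ≡ 7 (mod 17), so λ ≡ 15·7 ≡ 3.
  x = λ² - 3 - 3 = 9 - 6 ≡ 3; y = λ·(3 - 3) - 11 ≡ 6. → (3, 6)
add Q: (3, 6) + (5, 5). λ = (5 - 6)/(5 - 3) ≡ 16/2 mod 17. 2⁻¹ ≡ 9 (mod 17) since 2·9 = 18 ≡ 1, so λ ≡ 8.
  x = λ² - 3 - 5 = 64 - 8 ≡ 5; y = λ·(3 - 5) - 6 ≡ 12. → (5, 12)
double: tangent at (5, 12): λ = (3·5² + 5)/(2·12) ≡ 12/7. 7⁻¹ ≡ 5 (mod 17), so λ ≡ 12·5 ≡ 9.
  x = λ² - 5 - 5 = 81 - 10 ≡ 3; y = λ·(5 - 3) - 12 ≡ 6. → (3, 6)

(3, 6)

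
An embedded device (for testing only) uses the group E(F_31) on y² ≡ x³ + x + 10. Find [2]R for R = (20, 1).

tangent at (20, 1): λ = (3·20² + 1)/(2·1) ≡ 23/2. 2⁻¹ ≡ 16 (mod 31) since 2·16 = 32 ≡ 1, so λ ≡ 23·16 ≡ 27.
  x = λ² - 20 - 20 = 729 - 40 ≡ 7; y = λ·(20 - 7) - 1 ≡ 9. → (7, 9)

(7, 9)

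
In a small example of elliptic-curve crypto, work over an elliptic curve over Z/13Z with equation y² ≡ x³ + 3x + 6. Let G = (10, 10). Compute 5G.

Double-and-add on 5 = (101)₂. Start with G = (10, 10) for the leading 1-bit.
double: tangent at (10, 10): λ = (3·10² + 3)/(2·10) ≡ 4/7. 7⁻¹ ≡ 2 (mod 13), so λ ≡ 4·2 ≡ 8.
  x = λ² - 10 - 10 = 64 - 20 ≡ 5; y = λ·(10 - 5) - 10 ≡ 4. → (5, 4)
double: tangent at (5, 4): λ = (3·5² + 3)/(2·4) ≡ 0/8. 8⁻¹ ≡ 5 (mod 13) since 8·5 = 40 ≡ 1, so λ ≡ 0·5 ≡ 0.
  x = λ² - 5 - 5 = 0 - 10 ≡ 3; y = λ·(5 - 3) - 4 ≡ 9. → (3, 9)
add G: (3, 9) + (10, 10). λ = (10 - 9)/(10 - 3) ≡ 1/7 mod 13. 7⁻¹ ≡ 2 (mod 13), so λ ≡ 2.
  x = λ² - 3 - 10 = 4 - 13 ≡ 4; y = λ·(3 - 4) - 9 ≡ 2. → (4, 2)

(4, 2)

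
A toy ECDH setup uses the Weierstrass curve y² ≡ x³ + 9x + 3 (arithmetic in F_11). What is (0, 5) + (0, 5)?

(4, 9)

tangent at (0, 5): λ = (3·0² + 9)/(2·5) ≡ 9/10. 10⁻¹ ≡ 10 (mod 11) since 10·10 = 100 ≡ 1, so λ ≡ 9·10 ≡ 2.
  x = λ² - 0 - 0 = 4 - 0 ≡ 4; y = λ·(0 - 4) - 5 ≡ 9. → (4, 9)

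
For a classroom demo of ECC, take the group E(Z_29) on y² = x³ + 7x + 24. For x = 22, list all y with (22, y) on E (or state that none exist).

3, 26

x³ + 7x + 24 = 10826 ≡ 9 (mod 29).
Square roots of 9 mod 29: 3 and 26 (since 3² = 9 ≡ 9).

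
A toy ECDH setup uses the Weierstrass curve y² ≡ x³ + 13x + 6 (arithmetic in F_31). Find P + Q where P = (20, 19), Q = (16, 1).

(20, 19) + (16, 1). λ = (1 - 19)/(16 - 20) ≡ 13/27 mod 31. 27⁻¹ ≡ 23 (mod 31), so λ ≡ 20.
  x = λ² - 20 - 16 = 400 - 36 ≡ 23; y = λ·(20 - 23) - 19 ≡ 14. → (23, 14)

(23, 14)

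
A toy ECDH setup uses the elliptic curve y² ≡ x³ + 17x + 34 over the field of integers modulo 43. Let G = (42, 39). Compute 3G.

Repeated addition: build up to 3G.
2G: tangent at (42, 39): λ = (3·42² + 17)/(2·39) ≡ 20/35. 35⁻¹ ≡ 16 (mod 43), so λ ≡ 20·16 ≡ 19.
  x = λ² - 42 - 42 = 361 - 84 ≡ 19; y = λ·(42 - 19) - 39 ≡ 11. → (19, 11)
3G: (19, 11) + (42, 39). λ = (39 - 11)/(42 - 19) ≡ 28/23 mod 43. 23⁻¹ ≡ 15 (mod 43), so λ ≡ 33.
  x = λ² - 19 - 42 = 1089 - 61 ≡ 39; y = λ·(19 - 39) - 11 ≡ 17. → (39, 17)

(39, 17)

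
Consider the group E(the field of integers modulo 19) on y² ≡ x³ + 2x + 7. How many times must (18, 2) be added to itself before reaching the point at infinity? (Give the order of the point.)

11

2P: tangent at (18, 2): λ = (3·18² + 2)/(2·2) ≡ 5/4. 4⁻¹ ≡ 5 (mod 19) since 4·5 = 20 ≡ 1, so λ ≡ 5·5 ≡ 6.
  x = λ² - 18 - 18 = 36 - 36 ≡ 0; y = λ·(18 - 0) - 2 ≡ 11. → (0, 11)
3P: (0, 11) + (18, 2). λ = (2 - 11)/(18 - 0) ≡ 10/18 mod 19. 18⁻¹ ≡ 18 (mod 19), so λ ≡ 9.
  x = λ² - 0 - 18 = 81 - 18 ≡ 6; y = λ·(0 - 6) - 11 ≡ 11. → (6, 11)
4P: (6, 11) + (18, 2). λ = (2 - 11)/(18 - 6) ≡ 10/12 mod 19. 12⁻¹ ≡ 8 (mod 19), so λ ≡ 4.
  x = λ² - 6 - 18 = 16 - 24 ≡ 11; y = λ·(6 - 11) - 11 ≡ 7. → (11, 7)
5P: (11, 7) + (18, 2). λ = (2 - 7)/(18 - 11) ≡ 14/7 mod 19. 7⁻¹ ≡ 11 (mod 19), so λ ≡ 2.
  x = λ² - 11 - 18 = 4 - 29 ≡ 13; y = λ·(11 - 13) - 7 ≡ 8. → (13, 8)
6P: (13, 8) + (18, 2). λ = (2 - 8)/(18 - 13) ≡ 13/5 mod 19. 5⁻¹ ≡ 4 (mod 19), so λ ≡ 14.
  x = λ² - 13 - 18 = 196 - 31 ≡ 13; y = λ·(13 - 13) - 8 ≡ 11. → (13, 11)
7P: (13, 11) + (18, 2). λ = (2 - 11)/(18 - 13) ≡ 10/5 mod 19. 5⁻¹ ≡ 4 (mod 19) since 5·4 = 20 ≡ 1, so λ ≡ 2.
  x = λ² - 13 - 18 = 4 - 31 ≡ 11; y = λ·(13 - 11) - 11 ≡ 12. → (11, 12)
8P: (11, 12) + (18, 2). λ = (2 - 12)/(18 - 11) ≡ 9/7 mod 19. 7⁻¹ ≡ 11 (mod 19), so λ ≡ 4.
  x = λ² - 11 - 18 = 16 - 29 ≡ 6; y = λ·(11 - 6) - 12 ≡ 8. → (6, 8)
9P: (6, 8) + (18, 2). λ = (2 - 8)/(18 - 6) ≡ 13/12 mod 19. 12⁻¹ ≡ 8 (mod 19) since 12·8 = 96 ≡ 1, so λ ≡ 9.
  x = λ² - 6 - 18 = 81 - 24 ≡ 0; y = λ·(6 - 0) - 8 ≡ 8. → (0, 8)
10P: (0, 8) + (18, 2). λ = (2 - 8)/(18 - 0) ≡ 13/18 mod 19. 18⁻¹ ≡ 18 (mod 19), so λ ≡ 6.
  x = λ² - 0 - 18 = 36 - 18 ≡ 18; y = λ·(0 - 18) - 8 ≡ 17. → (18, 17)
11P: (18, 17) + (18, 2): same x and y₁ ≡ -y₂, so the sum is the point at infinity.
11P = the point at infinity, so the order is 11.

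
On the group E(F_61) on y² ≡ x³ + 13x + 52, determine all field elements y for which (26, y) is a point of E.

x³ + 13x + 52 = 17966 ≡ 32 (mod 61).
32 is a non-residue mod 61; no y exists.

none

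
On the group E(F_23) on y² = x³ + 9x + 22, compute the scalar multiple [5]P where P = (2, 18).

Double-and-add on 5 = (101)₂. Start with P = (2, 18) for the leading 1-bit.
double: tangent at (2, 18): λ = (3·2² + 9)/(2·18) ≡ 21/13. 13⁻¹ ≡ 16 (mod 23) since 13·16 = 208 ≡ 1, so λ ≡ 21·16 ≡ 14.
  x = λ² - 2 - 2 = 196 - 4 ≡ 8; y = λ·(2 - 8) - 18 ≡ 13. → (8, 13)
double: tangent at (8, 13): λ = (3·8² + 9)/(2·13) ≡ 17/3. 3⁻¹ ≡ 8 (mod 23), so λ ≡ 17·8 ≡ 21.
  x = λ² - 8 - 8 = 441 - 16 ≡ 11; y = λ·(8 - 11) - 13 ≡ 16. → (11, 16)
add P: (11, 16) + (2, 18). λ = (18 - 16)/(2 - 11) ≡ 2/14 mod 23. 14⁻¹ ≡ 5 (mod 23), so λ ≡ 10.
  x = λ² - 11 - 2 = 100 - 13 ≡ 18; y = λ·(11 - 18) - 16 ≡ 6. → (18, 6)

(18, 6)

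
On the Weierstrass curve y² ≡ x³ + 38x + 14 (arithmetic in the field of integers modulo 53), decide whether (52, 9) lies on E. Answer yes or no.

y² = 9² ≡ 28; x³ + 38x + 14 = 142598 ≡ 28 (mod 53). 28 = 28.

yes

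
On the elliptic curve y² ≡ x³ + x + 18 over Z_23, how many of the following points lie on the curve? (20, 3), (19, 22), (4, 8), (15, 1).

0

(20, 3): 3² ≡ 9, rhs ≡ 11 → off.
(19, 22): 22² ≡ 1, rhs ≡ 19 → off.
(4, 8): 8² ≡ 18, rhs ≡ 17 → off.
(15, 1): 1² ≡ 1, rhs ≡ 4 → off.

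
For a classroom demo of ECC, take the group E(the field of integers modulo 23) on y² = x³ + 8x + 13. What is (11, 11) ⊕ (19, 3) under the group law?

(17, 18)

(11, 11) + (19, 3). λ = (3 - 11)/(19 - 11) ≡ 15/8 mod 23. 8⁻¹ ≡ 3 (mod 23), so λ ≡ 22.
  x = λ² - 11 - 19 = 484 - 30 ≡ 17; y = λ·(11 - 17) - 11 ≡ 18. → (17, 18)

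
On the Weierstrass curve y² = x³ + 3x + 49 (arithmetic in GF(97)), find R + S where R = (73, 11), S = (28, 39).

(60, 93)

(73, 11) + (28, 39). λ = (39 - 11)/(28 - 73) ≡ 28/52 mod 97. 52⁻¹ ≡ 28 (mod 97), so λ ≡ 8.
  x = λ² - 73 - 28 = 64 - 101 ≡ 60; y = λ·(73 - 60) - 11 ≡ 93. → (60, 93)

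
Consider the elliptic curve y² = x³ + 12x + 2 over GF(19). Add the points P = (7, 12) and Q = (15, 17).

(7, 12) + (15, 17). λ = (17 - 12)/(15 - 7) ≡ 5/8 mod 19. 8⁻¹ ≡ 12 (mod 19) since 8·12 = 96 ≡ 1, so λ ≡ 3.
  x = λ² - 7 - 15 = 9 - 22 ≡ 6; y = λ·(7 - 6) - 12 ≡ 10. → (6, 10)

(6, 10)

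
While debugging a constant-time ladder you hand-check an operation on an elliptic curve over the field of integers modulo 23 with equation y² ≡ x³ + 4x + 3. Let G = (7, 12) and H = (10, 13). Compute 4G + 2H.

First 4G:
Repeated addition: build up to 4G.
2G: tangent at (7, 12): λ = (3·7² + 4)/(2·12) ≡ 13/1. 1⁻¹ ≡ 1 (mod 23), so λ ≡ 13·1 ≡ 13.
  x = λ² - 7 - 7 = 169 - 14 ≡ 17; y = λ·(7 - 17) - 12 ≡ 19. → (17, 19)
3G: (17, 19) + (7, 12). λ = (12 - 19)/(7 - 17) ≡ 16/13 mod 23. 13⁻¹ ≡ 16 (mod 23), so λ ≡ 3.
  x = λ² - 17 - 7 = 9 - 24 ≡ 8; y = λ·(17 - 8) - 19 ≡ 8. → (8, 8)
4G: (8, 8) + (7, 12). λ = (12 - 8)/(7 - 8) ≡ 4/22 mod 23. 22⁻¹ ≡ 22 (mod 23) since 22·22 = 484 ≡ 1, so λ ≡ 19.
  x = λ² - 8 - 7 = 361 - 15 ≡ 1; y = λ·(8 - 1) - 8 ≡ 10. → (1, 10)
4G = (1, 10).
Next 2H:
Repeated addition: build up to 2H.
2H: tangent at (10, 13): λ = (3·10² + 4)/(2·13) ≡ 5/3. 3⁻¹ ≡ 8 (mod 23) since 3·8 = 24 ≡ 1, so λ ≡ 5·8 ≡ 17.
  x = λ² - 10 - 10 = 289 - 20 ≡ 16; y = λ·(10 - 16) - 13 ≡ 0. → (16, 0)
2H = (16, 0).
Finally 4G + 2H:
(1, 10) + (16, 0). λ = (0 - 10)/(16 - 1) ≡ 13/15 mod 23. 15⁻¹ ≡ 20 (mod 23), so λ ≡ 7.
  x = λ² - 1 - 16 = 49 - 17 ≡ 9; y = λ·(1 - 9) - 10 ≡ 3. → (9, 3)

(9, 3)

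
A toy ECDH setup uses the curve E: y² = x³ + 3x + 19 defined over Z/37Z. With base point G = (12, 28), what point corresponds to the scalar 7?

(29, 36)

Repeated addition: build up to 7G.
2G: tangent at (12, 28): λ = (3·12² + 3)/(2·28) ≡ 28/19. 19⁻¹ ≡ 2 (mod 37), so λ ≡ 28·2 ≡ 19.
  x = λ² - 12 - 12 = 361 - 24 ≡ 4; y = λ·(12 - 4) - 28 ≡ 13. → (4, 13)
3G: (4, 13) + (12, 28). λ = (28 - 13)/(12 - 4) ≡ 15/8 mod 37. 8⁻¹ ≡ 14 (mod 37), so λ ≡ 25.
  x = λ² - 4 - 12 = 625 - 16 ≡ 17; y = λ·(4 - 17) - 13 ≡ 32. → (17, 32)
4G: (17, 32) + (12, 28). λ = (28 - 32)/(12 - 17) ≡ 33/32 mod 37. 32⁻¹ ≡ 22 (mod 37) since 32·22 = 704 ≡ 1, so λ ≡ 23.
  x = λ² - 17 - 12 = 529 - 29 ≡ 19; y = λ·(17 - 19) - 32 ≡ 33. → (19, 33)
5G: (19, 33) + (12, 28). λ = (28 - 33)/(12 - 19) ≡ 32/30 mod 37. 30⁻¹ ≡ 21 (mod 37), so λ ≡ 6.
  x = λ² - 19 - 12 = 36 - 31 ≡ 5; y = λ·(19 - 5) - 33 ≡ 14. → (5, 14)
6G: (5, 14) + (12, 28). λ = (28 - 14)/(12 - 5) ≡ 14/7 mod 37. 7⁻¹ ≡ 16 (mod 37), so λ ≡ 2.
  x = λ² - 5 - 12 = 4 - 17 ≡ 24; y = λ·(5 - 24) - 14 ≡ 22. → (24, 22)
7G: (24, 22) + (12, 28). λ = (28 - 22)/(12 - 24) ≡ 6/25 mod 37. 25⁻¹ ≡ 3 (mod 37), so λ ≡ 18.
  x = λ² - 24 - 12 = 324 - 36 ≡ 29; y = λ·(24 - 29) - 22 ≡ 36. → (29, 36)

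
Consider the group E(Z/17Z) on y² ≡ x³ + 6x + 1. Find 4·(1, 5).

(9, 6)

Write Q = (1, 5).
Double-and-add on 4 = (100)₂. Start with Q = (1, 5) for the leading 1-bit.
double: tangent at (1, 5): λ = (3·1² + 6)/(2·5) ≡ 9/10. 10⁻¹ ≡ 12 (mod 17) since 10·12 = 120 ≡ 1, so λ ≡ 9·12 ≡ 6.
  x = λ² - 1 - 1 = 36 - 2 ≡ 0; y = λ·(1 - 0) - 5 ≡ 1. → (0, 1)
double: tangent at (0, 1): λ = (3·0² + 6)/(2·1) ≡ 6/2. 2⁻¹ ≡ 9 (mod 17) since 2·9 = 18 ≡ 1, so λ ≡ 6·9 ≡ 3.
  x = λ² - 0 - 0 = 9 - 0 ≡ 9; y = λ·(0 - 9) - 1 ≡ 6. → (9, 6)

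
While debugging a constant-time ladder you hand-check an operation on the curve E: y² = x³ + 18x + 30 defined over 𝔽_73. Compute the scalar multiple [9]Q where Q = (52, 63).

Double-and-add on 9 = (1001)₂. Start with Q = (52, 63) for the leading 1-bit.
double: tangent at (52, 63): λ = (3·52² + 18)/(2·63) ≡ 27/53. 53⁻¹ ≡ 62 (mod 73) since 53·62 = 3286 ≡ 1, so λ ≡ 27·62 ≡ 68.
  x = λ² - 52 - 52 = 4624 - 104 ≡ 67; y = λ·(52 - 67) - 63 ≡ 12. → (67, 12)
double: tangent at (67, 12): λ = (3·67² + 18)/(2·12) ≡ 53/24. 24⁻¹ ≡ 70 (mod 73), so λ ≡ 53·70 ≡ 60.
  x = λ² - 67 - 67 = 3600 - 134 ≡ 35; y = λ·(67 - 35) - 12 ≡ 10. → (35, 10)
double: tangent at (35, 10): λ = (3·35² + 18)/(2·10) ≡ 43/20. 20⁻¹ ≡ 11 (mod 73), so λ ≡ 43·11 ≡ 35.
  x = λ² - 35 - 35 = 1225 - 70 ≡ 60; y = λ·(35 - 60) - 10 ≡ 64. → (60, 64)
add Q: (60, 64) + (52, 63). λ = (63 - 64)/(52 - 60) ≡ 72/65 mod 73. 65⁻¹ ≡ 9 (mod 73), so λ ≡ 64.
  x = λ² - 60 - 52 = 4096 - 112 ≡ 42; y = λ·(60 - 42) - 64 ≡ 66. → (42, 66)

(42, 66)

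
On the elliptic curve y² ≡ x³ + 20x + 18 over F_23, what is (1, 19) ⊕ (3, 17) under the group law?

(1, 19) + (3, 17). λ = (17 - 19)/(3 - 1) ≡ 21/2 mod 23. 2⁻¹ ≡ 12 (mod 23), so λ ≡ 22.
  x = λ² - 1 - 3 = 484 - 4 ≡ 20; y = λ·(1 - 20) - 19 ≡ 0. → (20, 0)

(20, 0)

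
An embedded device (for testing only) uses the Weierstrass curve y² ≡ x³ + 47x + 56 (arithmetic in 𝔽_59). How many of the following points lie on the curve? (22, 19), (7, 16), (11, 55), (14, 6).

3

(22, 19): 19² ≡ 7, rhs ≡ 56 → off.
(7, 16): 16² ≡ 20, rhs ≡ 20 → on.
(11, 55): 55² ≡ 16, rhs ≡ 16 → on.
(14, 6): 6² ≡ 36, rhs ≡ 36 → on.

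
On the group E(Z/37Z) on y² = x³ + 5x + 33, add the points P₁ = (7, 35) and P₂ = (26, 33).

(20, 17)

(7, 35) + (26, 33). λ = (33 - 35)/(26 - 7) ≡ 35/19 mod 37. 19⁻¹ ≡ 2 (mod 37) since 19·2 = 38 ≡ 1, so λ ≡ 33.
  x = λ² - 7 - 26 = 1089 - 33 ≡ 20; y = λ·(7 - 20) - 35 ≡ 17. → (20, 17)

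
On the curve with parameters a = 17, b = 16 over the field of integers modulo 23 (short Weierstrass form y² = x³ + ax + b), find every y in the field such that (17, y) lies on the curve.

x³ + 17x + 16 = 5218 ≡ 20 (mod 23).
20 is a non-residue mod 23; no y exists.

none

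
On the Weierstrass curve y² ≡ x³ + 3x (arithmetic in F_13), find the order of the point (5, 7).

10

2P: tangent at (5, 7): λ = (3·5² + 3)/(2·7) ≡ 0/1. 1⁻¹ ≡ 1 (mod 13), so λ ≡ 0·1 ≡ 0.
  x = λ² - 5 - 5 = 0 - 10 ≡ 3; y = λ·(5 - 3) - 7 ≡ 6. → (3, 6)
3P: (3, 6) + (5, 7). λ = (7 - 6)/(5 - 3) ≡ 1/2 mod 13. 2⁻¹ ≡ 7 (mod 13), so λ ≡ 7.
  x = λ² - 3 - 5 = 49 - 8 ≡ 2; y = λ·(3 - 2) - 6 ≡ 1. → (2, 1)
4P: (2, 1) + (5, 7). λ = (7 - 1)/(5 - 2) ≡ 6/3 mod 13. 3⁻¹ ≡ 9 (mod 13), so λ ≡ 2.
  x = λ² - 2 - 5 = 4 - 7 ≡ 10; y = λ·(2 - 10) - 1 ≡ 9. → (10, 9)
5P: (10, 9) + (5, 7). λ = (7 - 9)/(5 - 10) ≡ 11/8 mod 13. 8⁻¹ ≡ 5 (mod 13), so λ ≡ 3.
  x = λ² - 10 - 5 = 9 - 15 ≡ 7; y = λ·(10 - 7) - 9 ≡ 0. → (7, 0)
6P: (7, 0) + (5, 7). λ = (7 - 0)/(5 - 7) ≡ 7/11 mod 13. 11⁻¹ ≡ 6 (mod 13) since 11·6 = 66 ≡ 1, so λ ≡ 3.
  x = λ² - 7 - 5 = 9 - 12 ≡ 10; y = λ·(7 - 10) - 0 ≡ 4. → (10, 4)
7P: (10, 4) + (5, 7). λ = (7 - 4)/(5 - 10) ≡ 3/8 mod 13. 8⁻¹ ≡ 5 (mod 13) since 8·5 = 40 ≡ 1, so λ ≡ 2.
  x = λ² - 10 - 5 = 4 - 15 ≡ 2; y = λ·(10 - 2) - 4 ≡ 12. → (2, 12)
8P: (2, 12) + (5, 7). λ = (7 - 12)/(5 - 2) ≡ 8/3 mod 13. 3⁻¹ ≡ 9 (mod 13), so λ ≡ 7.
  x = λ² - 2 - 5 = 49 - 7 ≡ 3; y = λ·(2 - 3) - 12 ≡ 7. → (3, 7)
9P: (3, 7) + (5, 7). λ = (7 - 7)/(5 - 3) ≡ 0/2 mod 13. 2⁻¹ ≡ 7 (mod 13) since 2·7 = 14 ≡ 1, so λ ≡ 0.
  x = λ² - 3 - 5 = 0 - 8 ≡ 5; y = λ·(3 - 5) - 7 ≡ 6. → (5, 6)
10P: (5, 6) + (5, 7): same x and y₁ ≡ -y₂, so the sum is O.
10P = O, so the order is 10.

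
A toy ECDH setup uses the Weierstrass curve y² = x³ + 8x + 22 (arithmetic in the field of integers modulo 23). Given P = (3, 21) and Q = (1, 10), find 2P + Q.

First 2P:
Repeated addition: build up to 2P.
2P: tangent at (3, 21): λ = (3·3² + 8)/(2·21) ≡ 12/19. 19⁻¹ ≡ 17 (mod 23), so λ ≡ 12·17 ≡ 20.
  x = λ² - 3 - 3 = 400 - 6 ≡ 3; y = λ·(3 - 3) - 21 ≡ 2. → (3, 2)
2P = (3, 2).
Finally 2P + Q:
(3, 2) + (1, 10). λ = (10 - 2)/(1 - 3) ≡ 8/21 mod 23. 21⁻¹ ≡ 11 (mod 23) since 21·11 = 231 ≡ 1, so λ ≡ 19.
  x = λ² - 3 - 1 = 361 - 4 ≡ 12; y = λ·(3 - 12) - 2 ≡ 11. → (12, 11)

(12, 11)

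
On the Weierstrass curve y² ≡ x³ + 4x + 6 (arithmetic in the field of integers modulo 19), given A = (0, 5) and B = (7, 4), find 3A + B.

First 3A:
Repeated addition: build up to 3A.
2A: tangent at (0, 5): λ = (3·0² + 4)/(2·5) ≡ 4/10. 10⁻¹ ≡ 2 (mod 19) since 10·2 = 20 ≡ 1, so λ ≡ 4·2 ≡ 8.
  x = λ² - 0 - 0 = 64 - 0 ≡ 7; y = λ·(0 - 7) - 5 ≡ 15. → (7, 15)
3A: (7, 15) + (0, 5). λ = (5 - 15)/(0 - 7) ≡ 9/12 mod 19. 12⁻¹ ≡ 8 (mod 19), so λ ≡ 15.
  x = λ² - 7 - 0 = 225 - 7 ≡ 9; y = λ·(7 - 9) - 15 ≡ 12. → (9, 12)
3A = (9, 12).
Finally 3A + B:
(9, 12) + (7, 4). λ = (4 - 12)/(7 - 9) ≡ 11/17 mod 19. 17⁻¹ ≡ 9 (mod 19) since 17·9 = 153 ≡ 1, so λ ≡ 4.
  x = λ² - 9 - 7 = 16 - 16 ≡ 0; y = λ·(9 - 0) - 12 ≡ 5. → (0, 5)

(0, 5)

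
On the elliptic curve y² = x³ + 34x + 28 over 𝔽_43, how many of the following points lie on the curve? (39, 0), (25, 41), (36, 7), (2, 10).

(39, 0): 0² ≡ 0, rhs ≡ 0 → on.
(25, 41): 41² ≡ 4, rhs ≡ 34 → off.
(36, 7): 7² ≡ 6, rhs ≡ 6 → on.
(2, 10): 10² ≡ 14, rhs ≡ 18 → off.

2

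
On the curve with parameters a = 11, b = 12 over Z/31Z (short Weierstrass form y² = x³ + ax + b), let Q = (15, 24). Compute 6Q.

Double-and-add on 6 = (110)₂. Start with Q = (15, 24) for the leading 1-bit.
double: tangent at (15, 24): λ = (3·15² + 11)/(2·24) ≡ 4/17. 17⁻¹ ≡ 11 (mod 31), so λ ≡ 4·11 ≡ 13.
  x = λ² - 15 - 15 = 169 - 30 ≡ 15; y = λ·(15 - 15) - 24 ≡ 7. → (15, 7)
add Q: (15, 7) + (15, 24): same x and y₁ ≡ -y₂, so the sum is the point at infinity.
double: the point at infinity + the point at infinity = the point at infinity (identity).

O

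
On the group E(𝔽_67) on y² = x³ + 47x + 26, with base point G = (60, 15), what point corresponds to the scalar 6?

(60, 15)

Double-and-add on 6 = (110)₂. Start with G = (60, 15) for the leading 1-bit.
double: tangent at (60, 15): λ = (3·60² + 47)/(2·15) ≡ 60/30. 30⁻¹ ≡ 38 (mod 67), so λ ≡ 60·38 ≡ 2.
  x = λ² - 60 - 60 = 4 - 120 ≡ 18; y = λ·(60 - 18) - 15 ≡ 2. → (18, 2)
add G: (18, 2) + (60, 15). λ = (15 - 2)/(60 - 18) ≡ 13/42 mod 67. 42⁻¹ ≡ 8 (mod 67), so λ ≡ 37.
  x = λ² - 18 - 60 = 1369 - 78 ≡ 18; y = λ·(18 - 18) - 2 ≡ 65. → (18, 65)
double: tangent at (18, 65): λ = (3·18² + 47)/(2·65) ≡ 14/63. 63⁻¹ ≡ 50 (mod 67) since 63·50 = 3150 ≡ 1, so λ ≡ 14·50 ≡ 30.
  x = λ² - 18 - 18 = 900 - 36 ≡ 60; y = λ·(18 - 60) - 65 ≡ 15. → (60, 15)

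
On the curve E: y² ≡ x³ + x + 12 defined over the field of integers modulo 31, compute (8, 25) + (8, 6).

O

The two points share x = 8 and their y-coordinates satisfy 25 + 6 ≡ 0 (mod 31), so they are inverses. Their sum is 𝒪.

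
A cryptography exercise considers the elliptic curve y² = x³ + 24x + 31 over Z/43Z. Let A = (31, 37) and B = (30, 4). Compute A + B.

(31, 37) + (30, 4). λ = (4 - 37)/(30 - 31) ≡ 10/42 mod 43. 42⁻¹ ≡ 42 (mod 43), so λ ≡ 33.
  x = λ² - 31 - 30 = 1089 - 61 ≡ 39; y = λ·(31 - 39) - 37 ≡ 0. → (39, 0)

(39, 0)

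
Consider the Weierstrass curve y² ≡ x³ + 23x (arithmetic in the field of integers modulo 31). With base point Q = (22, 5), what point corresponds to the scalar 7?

Repeated addition: build up to 7Q.
2Q: tangent at (22, 5): λ = (3·22² + 23)/(2·5) ≡ 18/10. 10⁻¹ ≡ 28 (mod 31), so λ ≡ 18·28 ≡ 8.
  x = λ² - 22 - 22 = 64 - 44 ≡ 20; y = λ·(22 - 20) - 5 ≡ 11. → (20, 11)
3Q: (20, 11) + (22, 5). λ = (5 - 11)/(22 - 20) ≡ 25/2 mod 31. 2⁻¹ ≡ 16 (mod 31), so λ ≡ 28.
  x = λ² - 20 - 22 = 784 - 42 ≡ 29; y = λ·(20 - 29) - 11 ≡ 16. → (29, 16)
4Q: (29, 16) + (22, 5). λ = (5 - 16)/(22 - 29) ≡ 20/24 mod 31. 24⁻¹ ≡ 22 (mod 31), so λ ≡ 6.
  x = λ² - 29 - 22 = 36 - 51 ≡ 16; y = λ·(29 - 16) - 16 ≡ 0. → (16, 0)
5Q: (16, 0) + (22, 5). λ = (5 - 0)/(22 - 16) ≡ 5/6 mod 31. 6⁻¹ ≡ 26 (mod 31) since 6·26 = 156 ≡ 1, so λ ≡ 6.
  x = λ² - 16 - 22 = 36 - 38 ≡ 29; y = λ·(16 - 29) - 0 ≡ 15. → (29, 15)
6Q: (29, 15) + (22, 5). λ = (5 - 15)/(22 - 29) ≡ 21/24 mod 31. 24⁻¹ ≡ 22 (mod 31), so λ ≡ 28.
  x = λ² - 29 - 22 = 784 - 51 ≡ 20; y = λ·(29 - 20) - 15 ≡ 20. → (20, 20)
7Q: (20, 20) + (22, 5). λ = (5 - 20)/(22 - 20) ≡ 16/2 mod 31. 2⁻¹ ≡ 16 (mod 31) since 2·16 = 32 ≡ 1, so λ ≡ 8.
  x = λ² - 20 - 22 = 64 - 42 ≡ 22; y = λ·(20 - 22) - 20 ≡ 26. → (22, 26)

(22, 26)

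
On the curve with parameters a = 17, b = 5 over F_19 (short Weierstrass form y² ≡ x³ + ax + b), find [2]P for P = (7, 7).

(10, 4)

tangent at (7, 7): λ = (3·7² + 17)/(2·7) ≡ 12/14. 14⁻¹ ≡ 15 (mod 19), so λ ≡ 12·15 ≡ 9.
  x = λ² - 7 - 7 = 81 - 14 ≡ 10; y = λ·(7 - 10) - 7 ≡ 4. → (10, 4)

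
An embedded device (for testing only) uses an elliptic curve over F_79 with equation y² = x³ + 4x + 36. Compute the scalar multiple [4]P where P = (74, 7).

(42, 36)

Double-and-add on 4 = (100)₂. Start with P = (74, 7) for the leading 1-bit.
double: tangent at (74, 7): λ = (3·74² + 4)/(2·7) ≡ 0/14. 14⁻¹ ≡ 17 (mod 79), so λ ≡ 0·17 ≡ 0.
  x = λ² - 74 - 74 = 0 - 148 ≡ 10; y = λ·(74 - 10) - 7 ≡ 72. → (10, 72)
double: tangent at (10, 72): λ = (3·10² + 4)/(2·72) ≡ 67/65. 65⁻¹ ≡ 62 (mod 79), so λ ≡ 67·62 ≡ 46.
  x = λ² - 10 - 10 = 2116 - 20 ≡ 42; y = λ·(10 - 42) - 72 ≡ 36. → (42, 36)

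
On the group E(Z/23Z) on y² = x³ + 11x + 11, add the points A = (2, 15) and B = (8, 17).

(2, 15) + (8, 17). λ = (17 - 15)/(8 - 2) ≡ 2/6 mod 23. 6⁻¹ ≡ 4 (mod 23), so λ ≡ 8.
  x = λ² - 2 - 8 = 64 - 10 ≡ 8; y = λ·(2 - 8) - 15 ≡ 6. → (8, 6)

(8, 6)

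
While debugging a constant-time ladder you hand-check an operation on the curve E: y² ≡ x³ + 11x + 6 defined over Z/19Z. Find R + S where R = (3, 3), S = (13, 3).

(3, 3) + (13, 3). λ = (3 - 3)/(13 - 3) ≡ 0/10 mod 19. 10⁻¹ ≡ 2 (mod 19) since 10·2 = 20 ≡ 1, so λ ≡ 0.
  x = λ² - 3 - 13 = 0 - 16 ≡ 3; y = λ·(3 - 3) - 3 ≡ 16. → (3, 16)

(3, 16)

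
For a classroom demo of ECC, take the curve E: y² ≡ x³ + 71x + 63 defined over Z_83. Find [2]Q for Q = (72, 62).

tangent at (72, 62): λ = (3·72² + 71)/(2·62) ≡ 19/41. 41⁻¹ ≡ 81 (mod 83) since 41·81 = 3321 ≡ 1, so λ ≡ 19·81 ≡ 45.
  x = λ² - 72 - 72 = 2025 - 144 ≡ 55; y = λ·(72 - 55) - 62 ≡ 39. → (55, 39)

(55, 39)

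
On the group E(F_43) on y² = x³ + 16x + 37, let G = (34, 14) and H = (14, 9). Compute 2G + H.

First 2G:
Repeated addition: build up to 2G.
2G: tangent at (34, 14): λ = (3·34² + 16)/(2·14) ≡ 1/28. 28⁻¹ ≡ 20 (mod 43), so λ ≡ 1·20 ≡ 20.
  x = λ² - 34 - 34 = 400 - 68 ≡ 31; y = λ·(34 - 31) - 14 ≡ 3. → (31, 3)
2G = (31, 3).
Finally 2G + H:
(31, 3) + (14, 9). λ = (9 - 3)/(14 - 31) ≡ 6/26 mod 43. 26⁻¹ ≡ 5 (mod 43), so λ ≡ 30.
  x = λ² - 31 - 14 = 900 - 45 ≡ 38; y = λ·(31 - 38) - 3 ≡ 2. → (38, 2)

(38, 2)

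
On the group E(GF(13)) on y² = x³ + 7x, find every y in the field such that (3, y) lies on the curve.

3, 10

x³ + 7x + 0 = 48 ≡ 9 (mod 13).
Square roots of 9 mod 13: 3 and 10 (since 3² = 9 ≡ 9).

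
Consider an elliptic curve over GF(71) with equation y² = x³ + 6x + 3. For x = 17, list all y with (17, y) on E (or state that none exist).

30, 41

x³ + 6x + 3 = 5018 ≡ 48 (mod 71).
Square roots of 48 mod 71: 30 and 41 (since 30² = 900 ≡ 48).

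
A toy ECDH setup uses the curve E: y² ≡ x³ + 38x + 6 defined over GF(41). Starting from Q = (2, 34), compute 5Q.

Repeated addition: build up to 5Q.
2Q: tangent at (2, 34): λ = (3·2² + 38)/(2·34) ≡ 9/27. 27⁻¹ ≡ 38 (mod 41), so λ ≡ 9·38 ≡ 14.
  x = λ² - 2 - 2 = 196 - 4 ≡ 28; y = λ·(2 - 28) - 34 ≡ 12. → (28, 12)
3Q: (28, 12) + (2, 34). λ = (34 - 12)/(2 - 28) ≡ 22/15 mod 41. 15⁻¹ ≡ 11 (mod 41) since 15·11 = 165 ≡ 1, so λ ≡ 37.
  x = λ² - 28 - 2 = 1369 - 30 ≡ 27; y = λ·(28 - 27) - 12 ≡ 25. → (27, 25)
4Q: (27, 25) + (2, 34). λ = (34 - 25)/(2 - 27) ≡ 9/16 mod 41. 16⁻¹ ≡ 18 (mod 41), so λ ≡ 39.
  x = λ² - 27 - 2 = 1521 - 29 ≡ 16; y = λ·(27 - 16) - 25 ≡ 35. → (16, 35)
5Q: (16, 35) + (2, 34). λ = (34 - 35)/(2 - 16) ≡ 40/27 mod 41. 27⁻¹ ≡ 38 (mod 41) since 27·38 = 1026 ≡ 1, so λ ≡ 3.
  x = λ² - 16 - 2 = 9 - 18 ≡ 32; y = λ·(16 - 32) - 35 ≡ 40. → (32, 40)

(32, 40)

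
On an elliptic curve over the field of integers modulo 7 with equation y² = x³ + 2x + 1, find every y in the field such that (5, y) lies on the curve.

x³ + 2x + 1 = 136 ≡ 3 (mod 7).
3 is a non-residue mod 7; no y exists.

none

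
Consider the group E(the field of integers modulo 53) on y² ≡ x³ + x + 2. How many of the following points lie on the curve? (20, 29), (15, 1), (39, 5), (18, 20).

0

(20, 29): 29² ≡ 46, rhs ≡ 19 → off.
(15, 1): 1² ≡ 1, rhs ≡ 0 → off.
(39, 5): 5² ≡ 25, rhs ≡ 0 → off.
(18, 20): 20² ≡ 29, rhs ≡ 22 → off.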